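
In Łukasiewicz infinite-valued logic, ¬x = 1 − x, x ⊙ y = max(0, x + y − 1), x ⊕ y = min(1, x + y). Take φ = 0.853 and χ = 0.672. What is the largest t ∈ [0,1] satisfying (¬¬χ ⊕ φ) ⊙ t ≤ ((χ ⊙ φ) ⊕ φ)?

1.000

¬χ = 1 − 0.672 = 0.328
¬¬χ = 1 − 0.328 = 0.672
¬¬χ ⊕ φ = min(1, 0.672 + 0.853) = min(1, 1.525) = 1.000
So the left factor is ¬¬χ ⊕ φ = 1.000.
χ ⊙ φ = max(0, 0.672 + 0.853 − 1) = max(0, 0.525) = 0.525
(χ ⊙ φ) ⊕ φ = min(1, 0.525 + 0.853) = min(1, 1.378) = 1.000
So the right-hand bound is (χ ⊙ φ) ⊕ φ = 1.000.
The residuum of the Łukasiewicz t-norm gives the supremum: min(1, 1 − 1.000 + 1.000).
1 − 1.000 + 1.000 = 1.000, so t = min(1, 1.000) = 1.000.
Check: 1.000 ⊙ 1.000 = max(0, 1.000) = 1.000 ≤ 1.000.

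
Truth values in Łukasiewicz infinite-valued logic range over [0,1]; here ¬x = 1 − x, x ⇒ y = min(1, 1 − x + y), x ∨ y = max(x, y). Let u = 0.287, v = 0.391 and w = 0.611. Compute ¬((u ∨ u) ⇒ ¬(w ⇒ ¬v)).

u ∨ u = max(0.287, 0.287) = 0.287
¬v = 1 − 0.391 = 0.609
w ⇒ ¬v = min(1, 1 − 0.611 + 0.609) = min(1, 0.998) = 0.998
¬(w ⇒ ¬v) = 1 − 0.998 = 0.002
(u ∨ u) ⇒ ¬(w ⇒ ¬v) = min(1, 1 − 0.287 + 0.002) = min(1, 0.715) = 0.715
¬((u ∨ u) ⇒ ¬(w ⇒ ¬v)) = 1 − 0.715 = 0.285

0.285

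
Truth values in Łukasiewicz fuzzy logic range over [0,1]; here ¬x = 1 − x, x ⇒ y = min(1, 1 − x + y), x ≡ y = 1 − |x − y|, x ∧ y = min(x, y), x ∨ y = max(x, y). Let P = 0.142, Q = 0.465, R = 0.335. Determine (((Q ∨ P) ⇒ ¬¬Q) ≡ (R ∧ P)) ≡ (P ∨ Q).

Q ∨ P = max(0.465, 0.142) = 0.465
¬Q = 1 − 0.465 = 0.535
¬¬Q = 1 − 0.535 = 0.465
(Q ∨ P) ⇒ ¬¬Q = min(1, 1 − 0.465 + 0.465) = min(1, 1.000) = 1.000
R ∧ P = min(0.335, 0.142) = 0.142
((Q ∨ P) ⇒ ¬¬Q) ≡ (R ∧ P) = 1 − |1.000 − 0.142| = 1 − 0.858 = 0.142
P ∨ Q = max(0.142, 0.465) = 0.465
(((Q ∨ P) ⇒ ¬¬Q) ≡ (R ∧ P)) ≡ (P ∨ Q) = 1 − |0.142 − 0.465| = 1 − 0.323 = 0.677

0.677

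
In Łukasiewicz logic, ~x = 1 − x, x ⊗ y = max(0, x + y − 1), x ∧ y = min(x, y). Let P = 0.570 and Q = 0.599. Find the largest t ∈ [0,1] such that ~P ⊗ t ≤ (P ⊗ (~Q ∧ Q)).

~P = 1 − 0.570 = 0.430
So the left factor is ~P = 0.430.
~Q = 1 − 0.599 = 0.401
~Q ∧ Q = min(0.401, 0.599) = 0.401
P ⊗ (~Q ∧ Q) = max(0, 0.570 + 0.401 − 1) = max(0, -0.029) = 0.000
So the right-hand bound is P ⊗ (~Q ∧ Q) = 0.000.
The residuum of the Łukasiewicz t-norm gives the supremum: min(1, 1 − 0.430 + 0.000).
1 − 0.430 + 0.000 = 0.570, so t = min(1, 0.570) = 0.570.
Check: 0.430 ⊗ 0.570 = max(0, 0.000) = 0.000 ≤ 0.000.

0.570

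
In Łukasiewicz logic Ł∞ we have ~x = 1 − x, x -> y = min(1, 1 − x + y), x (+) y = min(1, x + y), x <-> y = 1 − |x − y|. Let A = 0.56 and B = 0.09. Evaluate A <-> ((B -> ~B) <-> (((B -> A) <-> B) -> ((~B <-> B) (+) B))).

~B = 1 − 0.09 = 0.91
B -> ~B = min(1, 1 − 0.09 + 0.91) = min(1, 1.82) = 1.00
B -> A = min(1, 1 − 0.09 + 0.56) = min(1, 1.47) = 1.00
(B -> A) <-> B = 1 − |1.00 − 0.09| = 1 − 0.91 = 0.09
~B <-> B = 1 − |0.91 − 0.09| = 1 − 0.82 = 0.18
(~B <-> B) (+) B = min(1, 0.18 + 0.09) = min(1, 0.27) = 0.27
((B -> A) <-> B) -> ((~B <-> B) (+) B) = min(1, 1 − 0.09 + 0.27) = min(1, 1.18) = 1.00
(B -> ~B) <-> (((B -> A) <-> B) -> ((~B <-> B) (+) B)) = 1 − |1.00 − 1.00| = 1 − 0.00 = 1.00
A <-> ((B -> ~B) <-> (((B -> A) <-> B) -> ((~B <-> B) (+) B))) = 1 − |0.56 − 1.00| = 1 − 0.44 = 0.56

0.56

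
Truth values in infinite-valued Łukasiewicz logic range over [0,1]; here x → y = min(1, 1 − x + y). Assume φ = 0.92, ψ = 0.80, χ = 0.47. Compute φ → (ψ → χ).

ψ → χ = min(1, 1 − 0.80 + 0.47) = min(1, 0.67) = 0.67
φ → (ψ → χ) = min(1, 1 − 0.92 + 0.67) = min(1, 0.75) = 0.75

0.75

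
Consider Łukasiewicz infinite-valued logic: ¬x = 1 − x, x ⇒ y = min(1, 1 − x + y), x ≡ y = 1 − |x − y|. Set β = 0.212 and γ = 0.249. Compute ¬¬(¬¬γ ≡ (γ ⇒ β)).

¬γ = 1 − 0.249 = 0.751
¬¬γ = 1 − 0.751 = 0.249
γ ⇒ β = min(1, 1 − 0.249 + 0.212) = min(1, 0.963) = 0.963
¬¬γ ≡ (γ ⇒ β) = 1 − |0.249 − 0.963| = 1 − 0.714 = 0.286
¬(¬¬γ ≡ (γ ⇒ β)) = 1 − 0.286 = 0.714
¬¬(¬¬γ ≡ (γ ⇒ β)) = 1 − 0.714 = 0.286

0.286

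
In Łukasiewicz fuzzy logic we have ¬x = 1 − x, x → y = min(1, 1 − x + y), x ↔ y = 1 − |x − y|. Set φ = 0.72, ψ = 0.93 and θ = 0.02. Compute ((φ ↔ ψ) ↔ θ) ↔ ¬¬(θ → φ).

φ ↔ ψ = 1 − |0.72 − 0.93| = 1 − 0.21 = 0.79
(φ ↔ ψ) ↔ θ = 1 − |0.79 − 0.02| = 1 − 0.77 = 0.23
θ → φ = min(1, 1 − 0.02 + 0.72) = min(1, 1.70) = 1.00
¬(θ → φ) = 1 − 1.00 = 0.00
¬¬(θ → φ) = 1 − 0.00 = 1.00
((φ ↔ ψ) ↔ θ) ↔ ¬¬(θ → φ) = 1 − |0.23 − 1.00| = 1 − 0.77 = 0.23

0.23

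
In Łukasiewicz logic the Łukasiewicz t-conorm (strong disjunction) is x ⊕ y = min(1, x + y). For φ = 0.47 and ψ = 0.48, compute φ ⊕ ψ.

0.95

φ ⊕ ψ = min(1, 0.47 + 0.48) = min(1, 0.95) = 0.95
For comparison, the Gödel t-conorm max(x, y) would give 0.48.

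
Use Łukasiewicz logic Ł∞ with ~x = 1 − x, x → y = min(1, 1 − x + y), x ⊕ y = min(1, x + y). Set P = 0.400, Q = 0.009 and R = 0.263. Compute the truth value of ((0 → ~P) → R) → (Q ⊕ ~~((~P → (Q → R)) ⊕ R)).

~P = 1 − 0.400 = 0.600
0 → ~P = min(1, 1 − 0.000 + 0.600) = min(1, 1.600) = 1.000
(0 → ~P) → R = min(1, 1 − 1.000 + 0.263) = min(1, 0.263) = 0.263
Q → R = min(1, 1 − 0.009 + 0.263) = min(1, 1.254) = 1.000
~P → (Q → R) = min(1, 1 − 0.600 + 1.000) = min(1, 1.400) = 1.000
(~P → (Q → R)) ⊕ R = min(1, 1.000 + 0.263) = min(1, 1.263) = 1.000
~((~P → (Q → R)) ⊕ R) = 1 − 1.000 = 0.000
~~((~P → (Q → R)) ⊕ R) = 1 − 0.000 = 1.000
Q ⊕ ~~((~P → (Q → R)) ⊕ R) = min(1, 0.009 + 1.000) = min(1, 1.009) = 1.000
((0 → ~P) → R) → (Q ⊕ ~~((~P → (Q → R)) ⊕ R)) = min(1, 1 − 0.263 + 1.000) = min(1, 1.737) = 1.000

1.000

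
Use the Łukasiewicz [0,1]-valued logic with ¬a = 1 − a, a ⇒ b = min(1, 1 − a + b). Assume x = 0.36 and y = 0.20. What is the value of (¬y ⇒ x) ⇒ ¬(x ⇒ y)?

0.60

¬y = 1 − 0.20 = 0.80
¬y ⇒ x = min(1, 1 − 0.80 + 0.36) = min(1, 0.56) = 0.56
x ⇒ y = min(1, 1 − 0.36 + 0.20) = min(1, 0.84) = 0.84
¬(x ⇒ y) = 1 − 0.84 = 0.16
(¬y ⇒ x) ⇒ ¬(x ⇒ y) = min(1, 1 − 0.56 + 0.16) = min(1, 0.60) = 0.60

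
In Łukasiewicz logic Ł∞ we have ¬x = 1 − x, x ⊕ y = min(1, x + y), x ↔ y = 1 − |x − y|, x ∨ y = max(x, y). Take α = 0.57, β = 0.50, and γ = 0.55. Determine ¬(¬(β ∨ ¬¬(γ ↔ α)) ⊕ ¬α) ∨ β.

0.55

γ ↔ α = 1 − |0.55 − 0.57| = 1 − 0.02 = 0.98
¬(γ ↔ α) = 1 − 0.98 = 0.02
¬¬(γ ↔ α) = 1 − 0.02 = 0.98
β ∨ ¬¬(γ ↔ α) = max(0.50, 0.98) = 0.98
¬(β ∨ ¬¬(γ ↔ α)) = 1 − 0.98 = 0.02
¬α = 1 − 0.57 = 0.43
¬(β ∨ ¬¬(γ ↔ α)) ⊕ ¬α = min(1, 0.02 + 0.43) = min(1, 0.45) = 0.45
¬(¬(β ∨ ¬¬(γ ↔ α)) ⊕ ¬α) = 1 − 0.45 = 0.55
¬(¬(β ∨ ¬¬(γ ↔ α)) ⊕ ¬α) ∨ β = max(0.55, 0.50) = 0.55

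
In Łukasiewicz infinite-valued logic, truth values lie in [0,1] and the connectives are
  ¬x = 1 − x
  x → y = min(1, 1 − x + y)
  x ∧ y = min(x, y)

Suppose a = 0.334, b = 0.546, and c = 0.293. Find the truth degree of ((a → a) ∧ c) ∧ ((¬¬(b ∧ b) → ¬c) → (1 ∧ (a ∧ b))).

0.293

a → a = min(1, 1 − 0.334 + 0.334) = min(1, 1.000) = 1.000
(a → a) ∧ c = min(1.000, 0.293) = 0.293
b ∧ b = min(0.546, 0.546) = 0.546
¬(b ∧ b) = 1 − 0.546 = 0.454
¬¬(b ∧ b) = 1 − 0.454 = 0.546
¬c = 1 − 0.293 = 0.707
¬¬(b ∧ b) → ¬c = min(1, 1 − 0.546 + 0.707) = min(1, 1.161) = 1.000
a ∧ b = min(0.334, 0.546) = 0.334
1 ∧ (a ∧ b) = min(1.000, 0.334) = 0.334
(¬¬(b ∧ b) → ¬c) → (1 ∧ (a ∧ b)) = min(1, 1 − 1.000 + 0.334) = min(1, 0.334) = 0.334
((a → a) ∧ c) ∧ ((¬¬(b ∧ b) → ¬c) → (1 ∧ (a ∧ b))) = min(0.293, 0.334) = 0.293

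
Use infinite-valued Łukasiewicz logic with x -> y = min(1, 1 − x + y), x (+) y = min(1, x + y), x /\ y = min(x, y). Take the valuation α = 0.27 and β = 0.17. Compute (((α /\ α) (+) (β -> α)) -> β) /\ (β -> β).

α /\ α = min(0.27, 0.27) = 0.27
β -> α = min(1, 1 − 0.17 + 0.27) = min(1, 1.10) = 1.00
(α /\ α) (+) (β -> α) = min(1, 0.27 + 1.00) = min(1, 1.27) = 1.00
((α /\ α) (+) (β -> α)) -> β = min(1, 1 − 1.00 + 0.17) = min(1, 0.17) = 0.17
β -> β = min(1, 1 − 0.17 + 0.17) = min(1, 1.00) = 1.00
(((α /\ α) (+) (β -> α)) -> β) /\ (β -> β) = min(0.17, 1.00) = 0.17

0.17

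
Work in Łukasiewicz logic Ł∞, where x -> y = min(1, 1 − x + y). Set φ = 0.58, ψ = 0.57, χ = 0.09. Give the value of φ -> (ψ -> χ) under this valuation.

0.94

ψ -> χ = min(1, 1 − 0.57 + 0.09) = min(1, 0.52) = 0.52
φ -> (ψ -> χ) = min(1, 1 − 0.58 + 0.52) = min(1, 0.94) = 0.94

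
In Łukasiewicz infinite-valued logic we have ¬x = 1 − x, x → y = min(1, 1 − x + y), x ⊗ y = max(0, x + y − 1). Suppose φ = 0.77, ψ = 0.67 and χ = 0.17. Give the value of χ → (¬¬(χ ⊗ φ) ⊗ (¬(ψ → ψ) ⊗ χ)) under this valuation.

χ ⊗ φ = max(0, 0.17 + 0.77 − 1) = max(0, -0.06) = 0.00
¬(χ ⊗ φ) = 1 − 0.00 = 1.00
¬¬(χ ⊗ φ) = 1 − 1.00 = 0.00
ψ → ψ = min(1, 1 − 0.67 + 0.67) = min(1, 1.00) = 1.00
¬(ψ → ψ) = 1 − 1.00 = 0.00
¬(ψ → ψ) ⊗ χ = max(0, 0.00 + 0.17 − 1) = max(0, -0.83) = 0.00
¬¬(χ ⊗ φ) ⊗ (¬(ψ → ψ) ⊗ χ) = max(0, 0.00 + 0.00 − 1) = max(0, -1.00) = 0.00
χ → (¬¬(χ ⊗ φ) ⊗ (¬(ψ → ψ) ⊗ χ)) = min(1, 1 − 0.17 + 0.00) = min(1, 0.83) = 0.83

0.83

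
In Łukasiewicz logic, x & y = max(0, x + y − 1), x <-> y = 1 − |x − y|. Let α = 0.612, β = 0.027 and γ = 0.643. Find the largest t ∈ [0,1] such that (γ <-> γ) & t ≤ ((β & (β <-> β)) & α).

γ <-> γ = 1 − |0.643 − 0.643| = 1 − 0.000 = 1.000
So the left factor is γ <-> γ = 1.000.
β <-> β = 1 − |0.027 − 0.027| = 1 − 0.000 = 1.000
β & (β <-> β) = max(0, 0.027 + 1.000 − 1) = max(0, 0.027) = 0.027
(β & (β <-> β)) & α = max(0, 0.027 + 0.612 − 1) = max(0, -0.361) = 0.000
So the right-hand bound is (β & (β <-> β)) & α = 0.000.
The residuum of the Łukasiewicz t-norm gives the supremum: min(1, 1 − 1.000 + 0.000).
1 − 1.000 + 0.000 = 0.000, so t = min(1, 0.000) = 0.000.
Check: 1.000 & 0.000 = max(0, 0.000) = 0.000 ≤ 0.000.

0.000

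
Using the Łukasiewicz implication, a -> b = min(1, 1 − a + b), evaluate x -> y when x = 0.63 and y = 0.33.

x -> y = min(1, 1 − 0.63 + 0.33) = min(1, 0.70) = 0.70
For comparison, the Gödel implication (1 if a ≤ b else b) would give 0.33.

0.70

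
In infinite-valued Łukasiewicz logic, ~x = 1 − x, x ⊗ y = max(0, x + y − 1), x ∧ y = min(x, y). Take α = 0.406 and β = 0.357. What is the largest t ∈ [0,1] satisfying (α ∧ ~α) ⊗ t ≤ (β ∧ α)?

~α = 1 − 0.406 = 0.594
α ∧ ~α = min(0.406, 0.594) = 0.406
So the left factor is α ∧ ~α = 0.406.
β ∧ α = min(0.357, 0.406) = 0.357
So the right-hand bound is β ∧ α = 0.357.
The residuum of the Łukasiewicz t-norm gives the supremum: min(1, 1 − 0.406 + 0.357).
1 − 0.406 + 0.357 = 0.951, so t = min(1, 0.951) = 0.951.
Check: 0.406 ⊗ 0.951 = max(0, 0.357) = 0.357 ≤ 0.357.

0.951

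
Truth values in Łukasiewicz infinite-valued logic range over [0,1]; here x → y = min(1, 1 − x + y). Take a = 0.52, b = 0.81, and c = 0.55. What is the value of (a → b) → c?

0.55

a → b = min(1, 1 − 0.52 + 0.81) = min(1, 1.29) = 1.00
(a → b) → c = min(1, 1 − 1.00 + 0.55) = min(1, 0.55) = 0.55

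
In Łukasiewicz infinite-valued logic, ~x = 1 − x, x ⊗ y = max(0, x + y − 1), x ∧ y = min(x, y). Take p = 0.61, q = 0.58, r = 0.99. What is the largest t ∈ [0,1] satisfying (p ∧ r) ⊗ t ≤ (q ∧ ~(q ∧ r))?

p ∧ r = min(0.61, 0.99) = 0.61
So the left factor is p ∧ r = 0.61.
q ∧ r = min(0.58, 0.99) = 0.58
~(q ∧ r) = 1 − 0.58 = 0.42
q ∧ ~(q ∧ r) = min(0.58, 0.42) = 0.42
So the right-hand bound is q ∧ ~(q ∧ r) = 0.42.
The residuum of the Łukasiewicz t-norm gives the supremum: min(1, 1 − 0.61 + 0.42).
1 − 0.61 + 0.42 = 0.81, so t = min(1, 0.81) = 0.81.
Check: 0.61 ⊗ 0.81 = max(0, 0.42) = 0.42 ≤ 0.42.

0.81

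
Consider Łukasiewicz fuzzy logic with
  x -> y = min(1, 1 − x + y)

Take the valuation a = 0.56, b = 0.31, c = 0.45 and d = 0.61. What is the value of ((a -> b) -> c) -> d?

0.91

a -> b = min(1, 1 − 0.56 + 0.31) = min(1, 0.75) = 0.75
(a -> b) -> c = min(1, 1 − 0.75 + 0.45) = min(1, 0.70) = 0.70
((a -> b) -> c) -> d = min(1, 1 − 0.70 + 0.61) = min(1, 0.91) = 0.91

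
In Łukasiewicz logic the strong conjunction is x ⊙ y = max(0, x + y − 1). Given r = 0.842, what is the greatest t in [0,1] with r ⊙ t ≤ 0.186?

0.344

The residuum of the Łukasiewicz t-norm gives the supremum: min(1, 1 − 0.842 + 0.186).
1 − 0.842 + 0.186 = 0.344, so t = min(1, 0.344) = 0.344.
Check: 0.842 ⊙ 0.344 = max(0, 0.186) = 0.186 ≤ 0.186.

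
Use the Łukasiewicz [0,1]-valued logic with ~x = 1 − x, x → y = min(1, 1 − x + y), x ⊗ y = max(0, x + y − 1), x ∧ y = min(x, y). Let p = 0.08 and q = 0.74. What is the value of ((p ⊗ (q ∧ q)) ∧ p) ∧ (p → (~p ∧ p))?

q ∧ q = min(0.74, 0.74) = 0.74
p ⊗ (q ∧ q) = max(0, 0.08 + 0.74 − 1) = max(0, -0.18) = 0.00
(p ⊗ (q ∧ q)) ∧ p = min(0.00, 0.08) = 0.00
~p = 1 − 0.08 = 0.92
~p ∧ p = min(0.92, 0.08) = 0.08
p → (~p ∧ p) = min(1, 1 − 0.08 + 0.08) = min(1, 1.00) = 1.00
((p ⊗ (q ∧ q)) ∧ p) ∧ (p → (~p ∧ p)) = min(0.00, 1.00) = 0.00

0.00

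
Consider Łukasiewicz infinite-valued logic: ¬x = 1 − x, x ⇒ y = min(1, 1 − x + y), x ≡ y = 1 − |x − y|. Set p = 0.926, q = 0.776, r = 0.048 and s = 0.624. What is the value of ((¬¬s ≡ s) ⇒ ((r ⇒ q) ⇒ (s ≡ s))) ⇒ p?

0.926

¬s = 1 − 0.624 = 0.376
¬¬s = 1 − 0.376 = 0.624
¬¬s ≡ s = 1 − |0.624 − 0.624| = 1 − 0.000 = 1.000
r ⇒ q = min(1, 1 − 0.048 + 0.776) = min(1, 1.728) = 1.000
s ≡ s = 1 − |0.624 − 0.624| = 1 − 0.000 = 1.000
(r ⇒ q) ⇒ (s ≡ s) = min(1, 1 − 1.000 + 1.000) = min(1, 1.000) = 1.000
(¬¬s ≡ s) ⇒ ((r ⇒ q) ⇒ (s ≡ s)) = min(1, 1 − 1.000 + 1.000) = min(1, 1.000) = 1.000
((¬¬s ≡ s) ⇒ ((r ⇒ q) ⇒ (s ≡ s))) ⇒ p = min(1, 1 − 1.000 + 0.926) = min(1, 0.926) = 0.926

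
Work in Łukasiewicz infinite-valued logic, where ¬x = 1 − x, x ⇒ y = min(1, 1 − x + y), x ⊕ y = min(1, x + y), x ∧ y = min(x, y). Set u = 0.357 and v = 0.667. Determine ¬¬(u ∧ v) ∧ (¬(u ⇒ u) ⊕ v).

u ∧ v = min(0.357, 0.667) = 0.357
¬(u ∧ v) = 1 − 0.357 = 0.643
¬¬(u ∧ v) = 1 − 0.643 = 0.357
u ⇒ u = min(1, 1 − 0.357 + 0.357) = min(1, 1.000) = 1.000
¬(u ⇒ u) = 1 − 1.000 = 0.000
¬(u ⇒ u) ⊕ v = min(1, 0.000 + 0.667) = min(1, 0.667) = 0.667
¬¬(u ∧ v) ∧ (¬(u ⇒ u) ⊕ v) = min(0.357, 0.667) = 0.357

0.357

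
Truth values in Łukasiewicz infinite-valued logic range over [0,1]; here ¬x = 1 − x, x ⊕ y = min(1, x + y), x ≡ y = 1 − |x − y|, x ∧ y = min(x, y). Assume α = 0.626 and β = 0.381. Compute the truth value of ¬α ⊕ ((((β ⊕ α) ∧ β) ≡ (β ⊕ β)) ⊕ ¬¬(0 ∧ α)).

¬α = 1 − 0.626 = 0.374
β ⊕ α = min(1, 0.381 + 0.626) = min(1, 1.007) = 1.000
(β ⊕ α) ∧ β = min(1.000, 0.381) = 0.381
β ⊕ β = min(1, 0.381 + 0.381) = min(1, 0.762) = 0.762
((β ⊕ α) ∧ β) ≡ (β ⊕ β) = 1 − |0.381 − 0.762| = 1 − 0.381 = 0.619
0 ∧ α = min(0.000, 0.626) = 0.000
¬(0 ∧ α) = 1 − 0.000 = 1.000
¬¬(0 ∧ α) = 1 − 1.000 = 0.000
(((β ⊕ α) ∧ β) ≡ (β ⊕ β)) ⊕ ¬¬(0 ∧ α) = min(1, 0.619 + 0.000) = min(1, 0.619) = 0.619
¬α ⊕ ((((β ⊕ α) ∧ β) ≡ (β ⊕ β)) ⊕ ¬¬(0 ∧ α)) = min(1, 0.374 + 0.619) = min(1, 0.993) = 0.993

0.993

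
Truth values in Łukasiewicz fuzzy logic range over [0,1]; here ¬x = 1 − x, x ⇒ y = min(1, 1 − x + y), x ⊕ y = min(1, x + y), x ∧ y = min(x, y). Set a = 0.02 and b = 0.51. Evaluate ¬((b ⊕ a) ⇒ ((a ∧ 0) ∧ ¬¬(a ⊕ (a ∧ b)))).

b ⊕ a = min(1, 0.51 + 0.02) = min(1, 0.53) = 0.53
a ∧ 0 = min(0.02, 0.00) = 0.00
a ∧ b = min(0.02, 0.51) = 0.02
a ⊕ (a ∧ b) = min(1, 0.02 + 0.02) = min(1, 0.04) = 0.04
¬(a ⊕ (a ∧ b)) = 1 − 0.04 = 0.96
¬¬(a ⊕ (a ∧ b)) = 1 − 0.96 = 0.04
(a ∧ 0) ∧ ¬¬(a ⊕ (a ∧ b)) = min(0.00, 0.04) = 0.00
(b ⊕ a) ⇒ ((a ∧ 0) ∧ ¬¬(a ⊕ (a ∧ b))) = min(1, 1 − 0.53 + 0.00) = min(1, 0.47) = 0.47
¬((b ⊕ a) ⇒ ((a ∧ 0) ∧ ¬¬(a ⊕ (a ∧ b)))) = 1 − 0.47 = 0.53

0.53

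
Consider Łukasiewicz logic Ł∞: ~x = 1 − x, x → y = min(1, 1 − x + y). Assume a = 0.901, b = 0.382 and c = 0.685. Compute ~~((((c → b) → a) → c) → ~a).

0.414

c → b = min(1, 1 − 0.685 + 0.382) = min(1, 0.697) = 0.697
(c → b) → a = min(1, 1 − 0.697 + 0.901) = min(1, 1.204) = 1.000
((c → b) → a) → c = min(1, 1 − 1.000 + 0.685) = min(1, 0.685) = 0.685
~a = 1 − 0.901 = 0.099
(((c → b) → a) → c) → ~a = min(1, 1 − 0.685 + 0.099) = min(1, 0.414) = 0.414
~((((c → b) → a) → c) → ~a) = 1 − 0.414 = 0.586
~~((((c → b) → a) → c) → ~a) = 1 − 0.586 = 0.414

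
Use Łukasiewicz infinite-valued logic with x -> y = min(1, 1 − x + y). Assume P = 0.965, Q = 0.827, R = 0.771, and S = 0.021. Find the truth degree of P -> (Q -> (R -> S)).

R -> S = min(1, 1 − 0.771 + 0.021) = min(1, 0.250) = 0.250
Q -> (R -> S) = min(1, 1 − 0.827 + 0.250) = min(1, 0.423) = 0.423
P -> (Q -> (R -> S)) = min(1, 1 − 0.965 + 0.423) = min(1, 0.458) = 0.458

0.458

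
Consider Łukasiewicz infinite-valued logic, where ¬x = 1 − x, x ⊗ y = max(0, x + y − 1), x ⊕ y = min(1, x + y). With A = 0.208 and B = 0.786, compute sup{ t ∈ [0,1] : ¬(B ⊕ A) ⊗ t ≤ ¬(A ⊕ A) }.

B ⊕ A = min(1, 0.786 + 0.208) = min(1, 0.994) = 0.994
¬(B ⊕ A) = 1 − 0.994 = 0.006
So the left factor is ¬(B ⊕ A) = 0.006.
A ⊕ A = min(1, 0.208 + 0.208) = min(1, 0.416) = 0.416
¬(A ⊕ A) = 1 − 0.416 = 0.584
So the right-hand bound is ¬(A ⊕ A) = 0.584.
The residuum of the Łukasiewicz t-norm gives the supremum: min(1, 1 − 0.006 + 0.584).
1 − 0.006 + 0.584 = 1.578, so t = min(1, 1.578) = 1.000.
Check: 0.006 ⊗ 1.000 = max(0, 0.006) = 0.006 ≤ 0.584.

1.000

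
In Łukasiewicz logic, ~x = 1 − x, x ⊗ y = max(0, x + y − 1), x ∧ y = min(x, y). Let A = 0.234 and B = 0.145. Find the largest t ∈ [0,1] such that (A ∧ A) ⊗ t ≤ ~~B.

0.911

A ∧ A = min(0.234, 0.234) = 0.234
So the left factor is A ∧ A = 0.234.
~B = 1 − 0.145 = 0.855
~~B = 1 − 0.855 = 0.145
So the right-hand bound is ~~B = 0.145.
The residuum of the Łukasiewicz t-norm gives the supremum: min(1, 1 − 0.234 + 0.145).
1 − 0.234 + 0.145 = 0.911, so t = min(1, 0.911) = 0.911.
Check: 0.234 ⊗ 0.911 = max(0, 0.145) = 0.145 ≤ 0.145.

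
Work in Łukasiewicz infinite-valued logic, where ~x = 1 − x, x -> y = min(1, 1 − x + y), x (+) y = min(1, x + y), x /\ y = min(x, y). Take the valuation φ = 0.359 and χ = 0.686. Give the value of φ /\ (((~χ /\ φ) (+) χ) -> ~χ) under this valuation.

~χ = 1 − 0.686 = 0.314
~χ /\ φ = min(0.314, 0.359) = 0.314
(~χ /\ φ) (+) χ = min(1, 0.314 + 0.686) = min(1, 1.000) = 1.000
((~χ /\ φ) (+) χ) -> ~χ = min(1, 1 − 1.000 + 0.314) = min(1, 0.314) = 0.314
φ /\ (((~χ /\ φ) (+) χ) -> ~χ) = min(0.359, 0.314) = 0.314

0.314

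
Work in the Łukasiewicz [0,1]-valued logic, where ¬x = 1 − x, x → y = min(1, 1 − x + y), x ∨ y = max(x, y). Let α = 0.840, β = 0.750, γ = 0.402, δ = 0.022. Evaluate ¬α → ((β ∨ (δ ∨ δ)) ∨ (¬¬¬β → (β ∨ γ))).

1.000

¬α = 1 − 0.840 = 0.160
δ ∨ δ = max(0.022, 0.022) = 0.022
β ∨ (δ ∨ δ) = max(0.750, 0.022) = 0.750
¬β = 1 − 0.750 = 0.250
¬¬β = 1 − 0.250 = 0.750
¬¬¬β = 1 − 0.750 = 0.250
β ∨ γ = max(0.750, 0.402) = 0.750
¬¬¬β → (β ∨ γ) = min(1, 1 − 0.250 + 0.750) = min(1, 1.500) = 1.000
(β ∨ (δ ∨ δ)) ∨ (¬¬¬β → (β ∨ γ)) = max(0.750, 1.000) = 1.000
¬α → ((β ∨ (δ ∨ δ)) ∨ (¬¬¬β → (β ∨ γ))) = min(1, 1 − 0.160 + 1.000) = min(1, 1.840) = 1.000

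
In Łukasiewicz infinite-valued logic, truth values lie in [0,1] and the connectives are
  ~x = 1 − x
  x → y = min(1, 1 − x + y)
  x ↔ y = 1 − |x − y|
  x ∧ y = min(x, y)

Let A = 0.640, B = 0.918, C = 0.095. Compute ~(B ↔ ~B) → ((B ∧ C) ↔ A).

0.619

~B = 1 − 0.918 = 0.082
B ↔ ~B = 1 − |0.918 − 0.082| = 1 − 0.836 = 0.164
~(B ↔ ~B) = 1 − 0.164 = 0.836
B ∧ C = min(0.918, 0.095) = 0.095
(B ∧ C) ↔ A = 1 − |0.095 − 0.640| = 1 − 0.545 = 0.455
~(B ↔ ~B) → ((B ∧ C) ↔ A) = min(1, 1 − 0.836 + 0.455) = min(1, 0.619) = 0.619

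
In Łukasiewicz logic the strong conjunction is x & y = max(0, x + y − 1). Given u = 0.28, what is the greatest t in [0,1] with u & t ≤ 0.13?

0.85

The residuum of the Łukasiewicz t-norm gives the supremum: min(1, 1 − 0.28 + 0.13).
1 − 0.28 + 0.13 = 0.85, so t = min(1, 0.85) = 0.85.
Check: 0.28 & 0.85 = max(0, 0.13) = 0.13 ≤ 0.13.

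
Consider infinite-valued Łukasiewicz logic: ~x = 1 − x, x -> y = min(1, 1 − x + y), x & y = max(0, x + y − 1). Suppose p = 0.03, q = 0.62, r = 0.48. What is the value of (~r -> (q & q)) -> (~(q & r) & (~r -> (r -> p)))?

1.00

~r = 1 − 0.48 = 0.52
q & q = max(0, 0.62 + 0.62 − 1) = max(0, 0.24) = 0.24
~r -> (q & q) = min(1, 1 − 0.52 + 0.24) = min(1, 0.72) = 0.72
q & r = max(0, 0.62 + 0.48 − 1) = max(0, 0.10) = 0.10
~(q & r) = 1 − 0.10 = 0.90
r -> p = min(1, 1 − 0.48 + 0.03) = min(1, 0.55) = 0.55
~r -> (r -> p) = min(1, 1 − 0.52 + 0.55) = min(1, 1.03) = 1.00
~(q & r) & (~r -> (r -> p)) = max(0, 0.90 + 1.00 − 1) = max(0, 0.90) = 0.90
(~r -> (q & q)) -> (~(q & r) & (~r -> (r -> p))) = min(1, 1 − 0.72 + 0.90) = min(1, 1.18) = 1.00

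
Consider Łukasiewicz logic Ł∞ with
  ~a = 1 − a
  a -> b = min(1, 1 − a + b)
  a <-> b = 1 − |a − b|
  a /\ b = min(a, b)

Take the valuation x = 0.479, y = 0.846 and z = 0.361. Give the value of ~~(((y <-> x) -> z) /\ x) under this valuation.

y <-> x = 1 − |0.846 − 0.479| = 1 − 0.367 = 0.633
(y <-> x) -> z = min(1, 1 − 0.633 + 0.361) = min(1, 0.728) = 0.728
((y <-> x) -> z) /\ x = min(0.728, 0.479) = 0.479
~(((y <-> x) -> z) /\ x) = 1 − 0.479 = 0.521
~~(((y <-> x) -> z) /\ x) = 1 − 0.521 = 0.479

0.479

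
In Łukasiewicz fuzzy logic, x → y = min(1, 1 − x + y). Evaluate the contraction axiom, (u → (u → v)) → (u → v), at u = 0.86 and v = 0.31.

u → v = min(1, 1 − 0.86 + 0.31) = min(1, 0.45) = 0.45
u → (u → v) = min(1, 1 − 0.86 + 0.45) = min(1, 0.59) = 0.59
(u → (u → v)) → (u → v) = min(1, 1 − 0.59 + 0.45) = min(1, 0.86) = 0.86
(The value 0.86 < 1 shows this instance is not satisfied; fails in Ł∞ (the t-norm is not idempotent).)

0.86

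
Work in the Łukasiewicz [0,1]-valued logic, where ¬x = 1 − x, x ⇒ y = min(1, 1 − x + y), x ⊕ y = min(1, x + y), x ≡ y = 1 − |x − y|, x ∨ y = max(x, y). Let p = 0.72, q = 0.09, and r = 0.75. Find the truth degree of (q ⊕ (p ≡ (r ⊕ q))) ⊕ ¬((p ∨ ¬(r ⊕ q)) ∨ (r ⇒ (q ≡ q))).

r ⊕ q = min(1, 0.75 + 0.09) = min(1, 0.84) = 0.84
p ≡ (r ⊕ q) = 1 − |0.72 − 0.84| = 1 − 0.12 = 0.88
q ⊕ (p ≡ (r ⊕ q)) = min(1, 0.09 + 0.88) = min(1, 0.97) = 0.97
¬(r ⊕ q) = 1 − 0.84 = 0.16
p ∨ ¬(r ⊕ q) = max(0.72, 0.16) = 0.72
q ≡ q = 1 − |0.09 − 0.09| = 1 − 0.00 = 1.00
r ⇒ (q ≡ q) = min(1, 1 − 0.75 + 1.00) = min(1, 1.25) = 1.00
(p ∨ ¬(r ⊕ q)) ∨ (r ⇒ (q ≡ q)) = max(0.72, 1.00) = 1.00
¬((p ∨ ¬(r ⊕ q)) ∨ (r ⇒ (q ≡ q))) = 1 − 1.00 = 0.00
(q ⊕ (p ≡ (r ⊕ q))) ⊕ ¬((p ∨ ¬(r ⊕ q)) ∨ (r ⇒ (q ≡ q))) = min(1, 0.97 + 0.00) = min(1, 0.97) = 0.97

0.97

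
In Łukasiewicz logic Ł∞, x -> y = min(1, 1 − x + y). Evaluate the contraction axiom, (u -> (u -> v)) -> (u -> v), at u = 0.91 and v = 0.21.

u -> v = min(1, 1 − 0.91 + 0.21) = min(1, 0.30) = 0.30
u -> (u -> v) = min(1, 1 − 0.91 + 0.30) = min(1, 0.39) = 0.39
(u -> (u -> v)) -> (u -> v) = min(1, 1 − 0.39 + 0.30) = min(1, 0.91) = 0.91
(The value 0.91 < 1 shows this instance is not satisfied; fails in Ł∞ (the t-norm is not idempotent).)

0.91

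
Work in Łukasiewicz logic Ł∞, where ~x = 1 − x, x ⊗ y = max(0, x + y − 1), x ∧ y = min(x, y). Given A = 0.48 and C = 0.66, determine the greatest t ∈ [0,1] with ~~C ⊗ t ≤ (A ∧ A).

0.82

~C = 1 − 0.66 = 0.34
~~C = 1 − 0.34 = 0.66
So the left factor is ~~C = 0.66.
A ∧ A = min(0.48, 0.48) = 0.48
So the right-hand bound is A ∧ A = 0.48.
The residuum of the Łukasiewicz t-norm gives the supremum: min(1, 1 − 0.66 + 0.48).
1 − 0.66 + 0.48 = 0.82, so t = min(1, 0.82) = 0.82.
Check: 0.66 ⊗ 0.82 = max(0, 0.48) = 0.48 ≤ 0.48.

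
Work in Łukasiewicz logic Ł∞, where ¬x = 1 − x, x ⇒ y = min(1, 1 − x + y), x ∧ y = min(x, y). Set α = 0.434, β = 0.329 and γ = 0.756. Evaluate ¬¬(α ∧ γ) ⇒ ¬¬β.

α ∧ γ = min(0.434, 0.756) = 0.434
¬(α ∧ γ) = 1 − 0.434 = 0.566
¬¬(α ∧ γ) = 1 − 0.566 = 0.434
¬β = 1 − 0.329 = 0.671
¬¬β = 1 − 0.671 = 0.329
¬¬(α ∧ γ) ⇒ ¬¬β = min(1, 1 − 0.434 + 0.329) = min(1, 0.895) = 0.895

0.895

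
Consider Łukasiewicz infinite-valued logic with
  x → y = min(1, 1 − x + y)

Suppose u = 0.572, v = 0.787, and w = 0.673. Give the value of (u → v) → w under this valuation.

0.673

u → v = min(1, 1 − 0.572 + 0.787) = min(1, 1.215) = 1.000
(u → v) → w = min(1, 1 − 1.000 + 0.673) = min(1, 0.673) = 0.673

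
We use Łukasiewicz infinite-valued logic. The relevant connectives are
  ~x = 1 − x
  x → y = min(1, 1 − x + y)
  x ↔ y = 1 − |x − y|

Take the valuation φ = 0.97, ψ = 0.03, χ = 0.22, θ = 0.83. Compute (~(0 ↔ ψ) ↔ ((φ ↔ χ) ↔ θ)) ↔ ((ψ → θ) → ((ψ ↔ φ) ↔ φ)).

0 ↔ ψ = 1 − |0.00 − 0.03| = 1 − 0.03 = 0.97
~(0 ↔ ψ) = 1 − 0.97 = 0.03
φ ↔ χ = 1 − |0.97 − 0.22| = 1 − 0.75 = 0.25
(φ ↔ χ) ↔ θ = 1 − |0.25 − 0.83| = 1 − 0.58 = 0.42
~(0 ↔ ψ) ↔ ((φ ↔ χ) ↔ θ) = 1 − |0.03 − 0.42| = 1 − 0.39 = 0.61
ψ → θ = min(1, 1 − 0.03 + 0.83) = min(1, 1.80) = 1.00
ψ ↔ φ = 1 − |0.03 − 0.97| = 1 − 0.94 = 0.06
(ψ ↔ φ) ↔ φ = 1 − |0.06 − 0.97| = 1 − 0.91 = 0.09
(ψ → θ) → ((ψ ↔ φ) ↔ φ) = min(1, 1 − 1.00 + 0.09) = min(1, 0.09) = 0.09
(~(0 ↔ ψ) ↔ ((φ ↔ χ) ↔ θ)) ↔ ((ψ → θ) → ((ψ ↔ φ) ↔ φ)) = 1 − |0.61 − 0.09| = 1 − 0.52 = 0.48

0.48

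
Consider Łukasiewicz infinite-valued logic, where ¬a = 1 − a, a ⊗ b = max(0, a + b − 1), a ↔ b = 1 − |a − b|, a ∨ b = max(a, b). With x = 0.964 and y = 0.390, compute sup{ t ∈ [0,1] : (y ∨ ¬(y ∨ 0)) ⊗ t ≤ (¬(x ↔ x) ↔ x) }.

y ∨ 0 = max(0.390, 0.000) = 0.390
¬(y ∨ 0) = 1 − 0.390 = 0.610
y ∨ ¬(y ∨ 0) = max(0.390, 0.610) = 0.610
So the left factor is y ∨ ¬(y ∨ 0) = 0.610.
x ↔ x = 1 − |0.964 − 0.964| = 1 − 0.000 = 1.000
¬(x ↔ x) = 1 − 1.000 = 0.000
¬(x ↔ x) ↔ x = 1 − |0.000 − 0.964| = 1 − 0.964 = 0.036
So the right-hand bound is ¬(x ↔ x) ↔ x = 0.036.
The residuum of the Łukasiewicz t-norm gives the supremum: min(1, 1 − 0.610 + 0.036).
1 − 0.610 + 0.036 = 0.426, so t = min(1, 0.426) = 0.426.
Check: 0.610 ⊗ 0.426 = max(0, 0.036) = 0.036 ≤ 0.036.

0.426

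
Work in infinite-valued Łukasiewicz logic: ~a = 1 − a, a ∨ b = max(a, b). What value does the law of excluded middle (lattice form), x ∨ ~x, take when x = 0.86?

0.86

~x = 1 − 0.86 = 0.14
x ∨ ~x = max(0.86, 0.14) = 0.86
(The value 0.86 < 1 shows this instance is not satisfied; not a Ł∞-tautology — its value is max(a, 1−a).)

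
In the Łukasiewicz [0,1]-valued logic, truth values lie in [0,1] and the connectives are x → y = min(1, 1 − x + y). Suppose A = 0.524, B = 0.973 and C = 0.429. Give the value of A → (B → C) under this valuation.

B → C = min(1, 1 − 0.973 + 0.429) = min(1, 0.456) = 0.456
A → (B → C) = min(1, 1 − 0.524 + 0.456) = min(1, 0.932) = 0.932

0.932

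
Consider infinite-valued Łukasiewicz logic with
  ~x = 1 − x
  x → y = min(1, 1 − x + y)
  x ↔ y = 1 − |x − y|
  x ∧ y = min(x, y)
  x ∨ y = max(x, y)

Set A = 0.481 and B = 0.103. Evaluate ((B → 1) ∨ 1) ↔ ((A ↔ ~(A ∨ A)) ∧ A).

0.481

B → 1 = min(1, 1 − 0.103 + 1.000) = min(1, 1.897) = 1.000
(B → 1) ∨ 1 = max(1.000, 1.000) = 1.000
A ∨ A = max(0.481, 0.481) = 0.481
~(A ∨ A) = 1 − 0.481 = 0.519
A ↔ ~(A ∨ A) = 1 − |0.481 − 0.519| = 1 − 0.038 = 0.962
(A ↔ ~(A ∨ A)) ∧ A = min(0.962, 0.481) = 0.481
((B → 1) ∨ 1) ↔ ((A ↔ ~(A ∨ A)) ∧ A) = 1 − |1.000 − 0.481| = 1 − 0.519 = 0.481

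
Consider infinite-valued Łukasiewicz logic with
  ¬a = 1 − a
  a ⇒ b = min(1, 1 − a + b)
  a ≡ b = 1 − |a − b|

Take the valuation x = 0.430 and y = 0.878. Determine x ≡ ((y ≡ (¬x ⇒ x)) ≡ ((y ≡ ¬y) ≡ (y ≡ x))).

0.720

¬x = 1 − 0.430 = 0.570
¬x ⇒ x = min(1, 1 − 0.570 + 0.430) = min(1, 0.860) = 0.860
y ≡ (¬x ⇒ x) = 1 − |0.878 − 0.860| = 1 − 0.018 = 0.982
¬y = 1 − 0.878 = 0.122
y ≡ ¬y = 1 − |0.878 − 0.122| = 1 − 0.756 = 0.244
y ≡ x = 1 − |0.878 − 0.430| = 1 − 0.448 = 0.552
(y ≡ ¬y) ≡ (y ≡ x) = 1 − |0.244 − 0.552| = 1 − 0.308 = 0.692
(y ≡ (¬x ⇒ x)) ≡ ((y ≡ ¬y) ≡ (y ≡ x)) = 1 − |0.982 − 0.692| = 1 − 0.290 = 0.710
x ≡ ((y ≡ (¬x ⇒ x)) ≡ ((y ≡ ¬y) ≡ (y ≡ x))) = 1 − |0.430 − 0.710| = 1 − 0.280 = 0.720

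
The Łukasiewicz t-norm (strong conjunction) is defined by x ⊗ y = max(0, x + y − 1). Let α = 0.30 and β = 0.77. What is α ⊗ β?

0.07

α ⊗ β = max(0, 0.30 + 0.77 − 1) = max(0, 0.07) = 0.07
For comparison, the Gödel (minimum) t-norm min(x, y) would give 0.30.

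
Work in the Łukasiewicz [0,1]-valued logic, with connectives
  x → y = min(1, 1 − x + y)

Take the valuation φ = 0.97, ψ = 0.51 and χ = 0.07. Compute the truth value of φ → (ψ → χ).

0.59

ψ → χ = min(1, 1 − 0.51 + 0.07) = min(1, 0.56) = 0.56
φ → (ψ → χ) = min(1, 1 − 0.97 + 0.56) = min(1, 0.59) = 0.59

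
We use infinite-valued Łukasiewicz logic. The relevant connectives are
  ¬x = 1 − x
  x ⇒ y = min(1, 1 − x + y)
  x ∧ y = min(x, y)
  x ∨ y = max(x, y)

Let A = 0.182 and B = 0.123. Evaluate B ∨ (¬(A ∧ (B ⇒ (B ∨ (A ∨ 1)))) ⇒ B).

A ∨ 1 = max(0.182, 1.000) = 1.000
B ∨ (A ∨ 1) = max(0.123, 1.000) = 1.000
B ⇒ (B ∨ (A ∨ 1)) = min(1, 1 − 0.123 + 1.000) = min(1, 1.877) = 1.000
A ∧ (B ⇒ (B ∨ (A ∨ 1))) = min(0.182, 1.000) = 0.182
¬(A ∧ (B ⇒ (B ∨ (A ∨ 1)))) = 1 − 0.182 = 0.818
¬(A ∧ (B ⇒ (B ∨ (A ∨ 1)))) ⇒ B = min(1, 1 − 0.818 + 0.123) = min(1, 0.305) = 0.305
B ∨ (¬(A ∧ (B ⇒ (B ∨ (A ∨ 1)))) ⇒ B) = max(0.123, 0.305) = 0.305

0.305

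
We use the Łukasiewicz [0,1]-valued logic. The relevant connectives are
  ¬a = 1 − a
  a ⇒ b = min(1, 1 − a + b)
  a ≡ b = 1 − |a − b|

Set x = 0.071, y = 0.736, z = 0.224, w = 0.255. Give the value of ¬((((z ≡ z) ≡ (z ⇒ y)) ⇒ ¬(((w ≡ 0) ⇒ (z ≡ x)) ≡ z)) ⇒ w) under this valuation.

z ≡ z = 1 − |0.224 − 0.224| = 1 − 0.000 = 1.000
z ⇒ y = min(1, 1 − 0.224 + 0.736) = min(1, 1.512) = 1.000
(z ≡ z) ≡ (z ⇒ y) = 1 − |1.000 − 1.000| = 1 − 0.000 = 1.000
w ≡ 0 = 1 − |0.255 − 0.000| = 1 − 0.255 = 0.745
z ≡ x = 1 − |0.224 − 0.071| = 1 − 0.153 = 0.847
(w ≡ 0) ⇒ (z ≡ x) = min(1, 1 − 0.745 + 0.847) = min(1, 1.102) = 1.000
((w ≡ 0) ⇒ (z ≡ x)) ≡ z = 1 − |1.000 − 0.224| = 1 − 0.776 = 0.224
¬(((w ≡ 0) ⇒ (z ≡ x)) ≡ z) = 1 − 0.224 = 0.776
((z ≡ z) ≡ (z ⇒ y)) ⇒ ¬(((w ≡ 0) ⇒ (z ≡ x)) ≡ z) = min(1, 1 − 1.000 + 0.776) = min(1, 0.776) = 0.776
(((z ≡ z) ≡ (z ⇒ y)) ⇒ ¬(((w ≡ 0) ⇒ (z ≡ x)) ≡ z)) ⇒ w = min(1, 1 − 0.776 + 0.255) = min(1, 0.479) = 0.479
¬((((z ≡ z) ≡ (z ⇒ y)) ⇒ ¬(((w ≡ 0) ⇒ (z ≡ x)) ≡ z)) ⇒ w) = 1 − 0.479 = 0.521

0.521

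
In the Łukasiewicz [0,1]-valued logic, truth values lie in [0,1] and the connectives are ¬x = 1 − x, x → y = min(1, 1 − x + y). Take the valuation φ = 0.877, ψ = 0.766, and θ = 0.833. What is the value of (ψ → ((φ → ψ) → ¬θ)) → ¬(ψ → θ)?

φ → ψ = min(1, 1 − 0.877 + 0.766) = min(1, 0.889) = 0.889
¬θ = 1 − 0.833 = 0.167
(φ → ψ) → ¬θ = min(1, 1 − 0.889 + 0.167) = min(1, 0.278) = 0.278
ψ → ((φ → ψ) → ¬θ) = min(1, 1 − 0.766 + 0.278) = min(1, 0.512) = 0.512
ψ → θ = min(1, 1 − 0.766 + 0.833) = min(1, 1.067) = 1.000
¬(ψ → θ) = 1 − 1.000 = 0.000
(ψ → ((φ → ψ) → ¬θ)) → ¬(ψ → θ) = min(1, 1 − 0.512 + 0.000) = min(1, 0.488) = 0.488

0.488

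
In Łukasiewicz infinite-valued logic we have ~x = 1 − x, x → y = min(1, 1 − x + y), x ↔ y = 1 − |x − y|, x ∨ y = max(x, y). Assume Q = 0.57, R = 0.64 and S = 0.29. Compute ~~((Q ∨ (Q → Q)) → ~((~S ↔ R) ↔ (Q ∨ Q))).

Q → Q = min(1, 1 − 0.57 + 0.57) = min(1, 1.00) = 1.00
Q ∨ (Q → Q) = max(0.57, 1.00) = 1.00
~S = 1 − 0.29 = 0.71
~S ↔ R = 1 − |0.71 − 0.64| = 1 − 0.07 = 0.93
Q ∨ Q = max(0.57, 0.57) = 0.57
(~S ↔ R) ↔ (Q ∨ Q) = 1 − |0.93 − 0.57| = 1 − 0.36 = 0.64
~((~S ↔ R) ↔ (Q ∨ Q)) = 1 − 0.64 = 0.36
(Q ∨ (Q → Q)) → ~((~S ↔ R) ↔ (Q ∨ Q)) = min(1, 1 − 1.00 + 0.36) = min(1, 0.36) = 0.36
~((Q ∨ (Q → Q)) → ~((~S ↔ R) ↔ (Q ∨ Q))) = 1 − 0.36 = 0.64
~~((Q ∨ (Q → Q)) → ~((~S ↔ R) ↔ (Q ∨ Q))) = 1 − 0.64 = 0.36

0.36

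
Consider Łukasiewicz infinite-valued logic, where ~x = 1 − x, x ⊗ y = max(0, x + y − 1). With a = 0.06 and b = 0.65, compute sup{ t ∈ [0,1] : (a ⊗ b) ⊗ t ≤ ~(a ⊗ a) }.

a ⊗ b = max(0, 0.06 + 0.65 − 1) = max(0, -0.29) = 0.00
So the left factor is a ⊗ b = 0.00.
a ⊗ a = max(0, 0.06 + 0.06 − 1) = max(0, -0.88) = 0.00
~(a ⊗ a) = 1 − 0.00 = 1.00
So the right-hand bound is ~(a ⊗ a) = 1.00.
The residuum of the Łukasiewicz t-norm gives the supremum: min(1, 1 − 0.00 + 1.00).
1 − 0.00 + 1.00 = 2.00, so t = min(1, 2.00) = 1.00.
Check: 0.00 ⊗ 1.00 = max(0, 0.00) = 0.00 ≤ 1.00.

1.00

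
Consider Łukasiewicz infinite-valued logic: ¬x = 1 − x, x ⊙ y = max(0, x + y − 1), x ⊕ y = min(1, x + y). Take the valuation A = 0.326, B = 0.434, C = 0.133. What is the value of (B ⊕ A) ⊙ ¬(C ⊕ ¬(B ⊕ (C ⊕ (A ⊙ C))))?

B ⊕ A = min(1, 0.434 + 0.326) = min(1, 0.760) = 0.760
A ⊙ C = max(0, 0.326 + 0.133 − 1) = max(0, -0.541) = 0.000
C ⊕ (A ⊙ C) = min(1, 0.133 + 0.000) = min(1, 0.133) = 0.133
B ⊕ (C ⊕ (A ⊙ C)) = min(1, 0.434 + 0.133) = min(1, 0.567) = 0.567
¬(B ⊕ (C ⊕ (A ⊙ C))) = 1 − 0.567 = 0.433
C ⊕ ¬(B ⊕ (C ⊕ (A ⊙ C))) = min(1, 0.133 + 0.433) = min(1, 0.566) = 0.566
¬(C ⊕ ¬(B ⊕ (C ⊕ (A ⊙ C)))) = 1 − 0.566 = 0.434
(B ⊕ A) ⊙ ¬(C ⊕ ¬(B ⊕ (C ⊕ (A ⊙ C)))) = max(0, 0.760 + 0.434 − 1) = max(0, 0.194) = 0.194

0.194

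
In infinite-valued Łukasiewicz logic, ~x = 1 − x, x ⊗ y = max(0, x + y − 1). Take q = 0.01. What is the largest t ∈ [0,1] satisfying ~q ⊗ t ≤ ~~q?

~q = 1 − 0.01 = 0.99
So the left factor is ~q = 0.99.
~~q = 1 − 0.99 = 0.01
So the right-hand bound is ~~q = 0.01.
The residuum of the Łukasiewicz t-norm gives the supremum: min(1, 1 − 0.99 + 0.01).
1 − 0.99 + 0.01 = 0.02, so t = min(1, 0.02) = 0.02.
Check: 0.99 ⊗ 0.02 = max(0, 0.01) = 0.01 ≤ 0.01.

0.02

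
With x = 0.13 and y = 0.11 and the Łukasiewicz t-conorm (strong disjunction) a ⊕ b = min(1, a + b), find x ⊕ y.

0.24

x ⊕ y = min(1, 0.13 + 0.11) = min(1, 0.24) = 0.24
For comparison, the Gödel t-conorm max(a, b) would give 0.13.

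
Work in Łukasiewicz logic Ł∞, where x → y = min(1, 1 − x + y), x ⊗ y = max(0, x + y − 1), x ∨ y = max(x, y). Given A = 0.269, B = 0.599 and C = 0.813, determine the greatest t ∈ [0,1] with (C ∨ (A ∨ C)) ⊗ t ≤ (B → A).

0.857

A ∨ C = max(0.269, 0.813) = 0.813
C ∨ (A ∨ C) = max(0.813, 0.813) = 0.813
So the left factor is C ∨ (A ∨ C) = 0.813.
B → A = min(1, 1 − 0.599 + 0.269) = min(1, 0.670) = 0.670
So the right-hand bound is B → A = 0.670.
The residuum of the Łukasiewicz t-norm gives the supremum: min(1, 1 − 0.813 + 0.670).
1 − 0.813 + 0.670 = 0.857, so t = min(1, 0.857) = 0.857.
Check: 0.813 ⊗ 0.857 = max(0, 0.670) = 0.670 ≤ 0.670.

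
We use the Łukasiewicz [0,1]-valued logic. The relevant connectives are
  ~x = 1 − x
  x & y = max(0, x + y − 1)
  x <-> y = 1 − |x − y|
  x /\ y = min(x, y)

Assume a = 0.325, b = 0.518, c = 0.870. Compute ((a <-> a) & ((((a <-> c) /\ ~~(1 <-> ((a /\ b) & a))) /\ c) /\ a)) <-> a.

a <-> a = 1 − |0.325 − 0.325| = 1 − 0.000 = 1.000
a <-> c = 1 − |0.325 − 0.870| = 1 − 0.545 = 0.455
a /\ b = min(0.325, 0.518) = 0.325
(a /\ b) & a = max(0, 0.325 + 0.325 − 1) = max(0, -0.350) = 0.000
1 <-> ((a /\ b) & a) = 1 − |1.000 − 0.000| = 1 − 1.000 = 0.000
~(1 <-> ((a /\ b) & a)) = 1 − 0.000 = 1.000
~~(1 <-> ((a /\ b) & a)) = 1 − 1.000 = 0.000
(a <-> c) /\ ~~(1 <-> ((a /\ b) & a)) = min(0.455, 0.000) = 0.000
((a <-> c) /\ ~~(1 <-> ((a /\ b) & a))) /\ c = min(0.000, 0.870) = 0.000
(((a <-> c) /\ ~~(1 <-> ((a /\ b) & a))) /\ c) /\ a = min(0.000, 0.325) = 0.000
(a <-> a) & ((((a <-> c) /\ ~~(1 <-> ((a /\ b) & a))) /\ c) /\ a) = max(0, 1.000 + 0.000 − 1) = max(0, 0.000) = 0.000
((a <-> a) & ((((a <-> c) /\ ~~(1 <-> ((a /\ b) & a))) /\ c) /\ a)) <-> a = 1 − |0.000 − 0.325| = 1 − 0.325 = 0.675

0.675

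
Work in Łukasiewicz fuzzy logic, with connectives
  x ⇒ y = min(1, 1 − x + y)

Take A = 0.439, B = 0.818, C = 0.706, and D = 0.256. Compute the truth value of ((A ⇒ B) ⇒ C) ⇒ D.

0.550

A ⇒ B = min(1, 1 − 0.439 + 0.818) = min(1, 1.379) = 1.000
(A ⇒ B) ⇒ C = min(1, 1 − 1.000 + 0.706) = min(1, 0.706) = 0.706
((A ⇒ B) ⇒ C) ⇒ D = min(1, 1 − 0.706 + 0.256) = min(1, 0.550) = 0.550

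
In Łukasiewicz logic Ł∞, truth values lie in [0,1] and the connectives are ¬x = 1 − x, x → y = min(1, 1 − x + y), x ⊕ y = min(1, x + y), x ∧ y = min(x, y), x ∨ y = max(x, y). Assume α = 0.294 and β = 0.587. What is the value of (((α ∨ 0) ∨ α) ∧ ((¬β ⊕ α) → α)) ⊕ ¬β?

α ∨ 0 = max(0.294, 0.000) = 0.294
(α ∨ 0) ∨ α = max(0.294, 0.294) = 0.294
¬β = 1 − 0.587 = 0.413
¬β ⊕ α = min(1, 0.413 + 0.294) = min(1, 0.707) = 0.707
(¬β ⊕ α) → α = min(1, 1 − 0.707 + 0.294) = min(1, 0.587) = 0.587
((α ∨ 0) ∨ α) ∧ ((¬β ⊕ α) → α) = min(0.294, 0.587) = 0.294
(((α ∨ 0) ∨ α) ∧ ((¬β ⊕ α) → α)) ⊕ ¬β = min(1, 0.294 + 0.413) = min(1, 0.707) = 0.707

0.707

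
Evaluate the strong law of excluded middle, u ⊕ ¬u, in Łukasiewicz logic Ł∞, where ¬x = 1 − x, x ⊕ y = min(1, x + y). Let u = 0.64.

¬u = 1 − 0.64 = 0.36
u ⊕ ¬u = min(1, 0.64 + 0.36) = min(1, 1.00) = 1.00
(As expected: always 1 in Ł∞ since a ⊕ (1−a) = 1.)

1.00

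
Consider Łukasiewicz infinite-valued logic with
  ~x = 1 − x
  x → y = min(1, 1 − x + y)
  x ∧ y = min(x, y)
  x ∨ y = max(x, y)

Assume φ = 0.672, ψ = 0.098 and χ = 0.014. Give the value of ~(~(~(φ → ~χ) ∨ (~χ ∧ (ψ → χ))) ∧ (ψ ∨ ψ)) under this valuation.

0.916

~χ = 1 − 0.014 = 0.986
φ → ~χ = min(1, 1 − 0.672 + 0.986) = min(1, 1.314) = 1.000
~(φ → ~χ) = 1 − 1.000 = 0.000
ψ → χ = min(1, 1 − 0.098 + 0.014) = min(1, 0.916) = 0.916
~χ ∧ (ψ → χ) = min(0.986, 0.916) = 0.916
~(φ → ~χ) ∨ (~χ ∧ (ψ → χ)) = max(0.000, 0.916) = 0.916
~(~(φ → ~χ) ∨ (~χ ∧ (ψ → χ))) = 1 − 0.916 = 0.084
ψ ∨ ψ = max(0.098, 0.098) = 0.098
~(~(φ → ~χ) ∨ (~χ ∧ (ψ → χ))) ∧ (ψ ∨ ψ) = min(0.084, 0.098) = 0.084
~(~(~(φ → ~χ) ∨ (~χ ∧ (ψ → χ))) ∧ (ψ ∨ ψ)) = 1 − 0.084 = 0.916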